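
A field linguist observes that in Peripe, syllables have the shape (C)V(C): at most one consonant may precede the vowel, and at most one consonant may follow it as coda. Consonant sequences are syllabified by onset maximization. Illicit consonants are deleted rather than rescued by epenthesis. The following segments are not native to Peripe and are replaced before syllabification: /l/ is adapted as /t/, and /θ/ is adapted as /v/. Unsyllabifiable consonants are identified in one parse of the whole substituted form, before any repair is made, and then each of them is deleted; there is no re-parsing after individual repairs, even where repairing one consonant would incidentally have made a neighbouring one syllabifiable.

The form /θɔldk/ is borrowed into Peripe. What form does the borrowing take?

Substitution: /θ/ → /v/, /l/ → /t/, giving /vɔtdk/.
The consonants /d/, /k/ cannot be parsed into a legal (C)V(C) syllable (at most one coda consonant is licensed; onsets are limited to one consonant).
Deletion applies to /d/, /k/.

vɔt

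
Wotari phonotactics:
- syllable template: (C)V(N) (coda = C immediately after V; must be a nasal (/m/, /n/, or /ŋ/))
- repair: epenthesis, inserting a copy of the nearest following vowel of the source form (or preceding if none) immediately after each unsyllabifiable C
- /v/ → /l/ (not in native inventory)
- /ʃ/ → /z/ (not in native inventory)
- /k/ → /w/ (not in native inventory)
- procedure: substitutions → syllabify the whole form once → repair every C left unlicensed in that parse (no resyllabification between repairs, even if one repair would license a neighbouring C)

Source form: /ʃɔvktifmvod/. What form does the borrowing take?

zɔliwitifomolodo

Substitution: /ʃ/ → /z/, /v/ → /l/, /k/ → /w/, giving /zɔlwtifmlod/.
The consonants /l/, /w/, /f/, /m/, /d/ cannot be parsed into a legal (C)V(N) syllable (only a nasal (/m/, /n/, or /ŋ/) is licensed in coda position; onsets are limited to one consonant).
Each unlicensed consonant becomes the onset of a new syllable: /l/ → /li/, /w/ → /wi/, /f/ → /fo/, /m/ → /mo/, /d/ → /do/.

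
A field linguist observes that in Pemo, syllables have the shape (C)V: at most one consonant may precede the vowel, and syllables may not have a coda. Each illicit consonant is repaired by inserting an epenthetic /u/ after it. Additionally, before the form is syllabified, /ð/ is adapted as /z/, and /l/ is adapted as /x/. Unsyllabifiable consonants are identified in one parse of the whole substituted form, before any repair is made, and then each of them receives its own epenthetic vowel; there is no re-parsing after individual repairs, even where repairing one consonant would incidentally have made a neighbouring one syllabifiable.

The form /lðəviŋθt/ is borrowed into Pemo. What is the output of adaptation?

xuzəviŋuθutu

Substitution: /l/ → /x/, /ð/ → /z/, giving /xzəviŋθt/.
Under (C)V, the unsyllabifiable consonants are /x/, /ŋ/, /θ/, /t/ (no codas are permitted; onsets are limited to one consonant).
Epenthesis after each stranded consonant: /x/ → /xu/, /ŋ/ → /ŋu/, /θ/ → /θu/, /t/ → /tu/.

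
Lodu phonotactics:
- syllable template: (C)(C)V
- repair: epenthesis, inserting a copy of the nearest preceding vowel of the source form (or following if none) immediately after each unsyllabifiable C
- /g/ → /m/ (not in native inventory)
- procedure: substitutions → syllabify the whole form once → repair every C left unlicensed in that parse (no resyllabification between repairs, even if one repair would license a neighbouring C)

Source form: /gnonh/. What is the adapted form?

mnonoho

Substitution: /g/ → /m/, giving /mnonh/.
The consonants /n/, /h/ cannot be parsed into a legal (C)(C)V syllable (no codas are permitted; onsets may contain at most 2 consonants).
Each unlicensed consonant becomes the onset of a new syllable: /n/ → /no/, /h/ → /ho/.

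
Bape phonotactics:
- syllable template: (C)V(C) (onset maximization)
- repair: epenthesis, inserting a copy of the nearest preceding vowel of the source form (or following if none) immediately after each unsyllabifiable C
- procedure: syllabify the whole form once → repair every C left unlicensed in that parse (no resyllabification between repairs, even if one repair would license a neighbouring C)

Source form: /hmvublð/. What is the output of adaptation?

humuvubluðu

Syllabifying with onset maximization leaves /h/, /m/, /l/, /ð/ stranded (at most one coda consonant is licensed; onsets are limited to one consonant).
Each unlicensed consonant becomes the onset of a new syllable: /h/ → /hu/, /m/ → /mu/, /l/ → /lu/, /ð/ → /ðu/.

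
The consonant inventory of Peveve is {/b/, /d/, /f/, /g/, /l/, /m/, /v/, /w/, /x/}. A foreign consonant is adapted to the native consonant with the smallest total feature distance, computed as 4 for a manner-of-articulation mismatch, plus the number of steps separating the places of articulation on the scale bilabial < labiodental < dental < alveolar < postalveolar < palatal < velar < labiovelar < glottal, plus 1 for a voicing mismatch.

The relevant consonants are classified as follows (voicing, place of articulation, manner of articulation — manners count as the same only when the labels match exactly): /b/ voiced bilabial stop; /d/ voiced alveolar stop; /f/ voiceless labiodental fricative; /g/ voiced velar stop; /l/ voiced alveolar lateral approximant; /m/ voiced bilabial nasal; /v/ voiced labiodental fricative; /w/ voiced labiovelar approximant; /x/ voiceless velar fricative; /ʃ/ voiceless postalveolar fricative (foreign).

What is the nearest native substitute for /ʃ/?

/x/ is closest: same manner (fricative), place distance 2 (postalveolar→velar), same voicing; total 2. Next closest is /f/ at distance 3.

x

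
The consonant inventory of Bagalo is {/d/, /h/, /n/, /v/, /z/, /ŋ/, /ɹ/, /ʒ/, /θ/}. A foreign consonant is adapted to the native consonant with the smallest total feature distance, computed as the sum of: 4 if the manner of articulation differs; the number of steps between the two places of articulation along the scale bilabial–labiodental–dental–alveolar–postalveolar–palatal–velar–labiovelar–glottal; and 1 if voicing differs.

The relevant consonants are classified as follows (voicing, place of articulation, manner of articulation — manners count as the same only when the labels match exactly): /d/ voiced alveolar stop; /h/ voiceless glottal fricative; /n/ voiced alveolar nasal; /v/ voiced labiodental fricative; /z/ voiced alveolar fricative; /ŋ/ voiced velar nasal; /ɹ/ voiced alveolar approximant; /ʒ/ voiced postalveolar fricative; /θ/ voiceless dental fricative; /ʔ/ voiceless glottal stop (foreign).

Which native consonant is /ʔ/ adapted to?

h

/h/ is closest: manner differs (stop→fricative, +4), place distance 0 (glottal→glottal), same voicing; total 4. Next closest is /d/ at distance 6.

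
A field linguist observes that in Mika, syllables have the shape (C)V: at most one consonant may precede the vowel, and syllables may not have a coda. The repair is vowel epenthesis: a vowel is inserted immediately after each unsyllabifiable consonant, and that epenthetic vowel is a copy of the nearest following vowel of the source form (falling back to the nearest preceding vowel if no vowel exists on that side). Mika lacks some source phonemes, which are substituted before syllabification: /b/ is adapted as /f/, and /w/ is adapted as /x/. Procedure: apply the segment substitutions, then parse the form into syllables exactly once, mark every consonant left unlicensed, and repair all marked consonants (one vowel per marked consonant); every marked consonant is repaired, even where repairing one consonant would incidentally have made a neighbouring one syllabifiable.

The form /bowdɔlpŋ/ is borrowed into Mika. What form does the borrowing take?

foxɔdɔlɔpɔŋɔ

Substitution: /b/ → /f/, /w/ → /x/, giving /foxdɔlpŋ/.
Syllabifying with onset maximization leaves /x/, /l/, /p/, /ŋ/ stranded (no codas are permitted; onsets are limited to one consonant).
Inserting the epenthetic vowel yields /x/ → /xɔ/, /l/ → /lɔ/, /p/ → /pɔ/, /ŋ/ → /ŋɔ/.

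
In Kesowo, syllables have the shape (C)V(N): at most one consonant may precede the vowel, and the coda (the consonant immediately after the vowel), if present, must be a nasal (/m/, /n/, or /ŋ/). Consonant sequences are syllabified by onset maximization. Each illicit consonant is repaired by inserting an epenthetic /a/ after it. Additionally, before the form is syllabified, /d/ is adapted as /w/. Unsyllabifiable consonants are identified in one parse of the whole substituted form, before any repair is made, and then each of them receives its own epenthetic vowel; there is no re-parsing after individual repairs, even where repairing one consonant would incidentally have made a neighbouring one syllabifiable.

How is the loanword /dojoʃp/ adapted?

wojoʃapa

Substitution: /d/ → /w/, giving /wojoʃp/.
Under (C)V(N), the unsyllabifiable consonants are /ʃ/, /p/ (only a nasal (/m/, /n/, or /ŋ/) is licensed in coda position; onsets are limited to one consonant).
Inserting the epenthetic vowel yields /ʃ/ → /ʃa/, /p/ → /pa/.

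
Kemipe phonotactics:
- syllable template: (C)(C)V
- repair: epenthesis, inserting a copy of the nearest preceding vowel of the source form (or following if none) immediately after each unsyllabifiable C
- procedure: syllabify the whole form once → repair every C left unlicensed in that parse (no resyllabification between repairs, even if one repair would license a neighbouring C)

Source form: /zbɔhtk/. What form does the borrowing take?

zbɔhɔtɔkɔ

The consonants /h/, /t/, /k/ cannot be parsed into a legal (C)(C)V syllable (no codas are permitted; onsets may contain at most 2 consonants).
Epenthesis after each stranded consonant: /h/ → /hɔ/, /t/ → /tɔ/, /k/ → /kɔ/.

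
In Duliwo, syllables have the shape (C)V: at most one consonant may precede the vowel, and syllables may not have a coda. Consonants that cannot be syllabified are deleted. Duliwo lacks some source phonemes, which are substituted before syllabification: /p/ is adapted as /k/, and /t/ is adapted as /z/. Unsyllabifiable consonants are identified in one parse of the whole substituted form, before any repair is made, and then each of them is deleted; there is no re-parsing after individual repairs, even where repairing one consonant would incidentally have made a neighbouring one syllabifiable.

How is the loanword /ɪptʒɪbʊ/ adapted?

ɪʒɪbʊ

Substitution: /p/ → /k/, /t/ → /z/, giving /ɪkzʒɪbʊ/.
The consonants /k/, /z/ cannot be parsed into a legal (C)V syllable (no codas are permitted; onsets are limited to one consonant).
Each unlicensed consonant is deleted: /k/, /z/.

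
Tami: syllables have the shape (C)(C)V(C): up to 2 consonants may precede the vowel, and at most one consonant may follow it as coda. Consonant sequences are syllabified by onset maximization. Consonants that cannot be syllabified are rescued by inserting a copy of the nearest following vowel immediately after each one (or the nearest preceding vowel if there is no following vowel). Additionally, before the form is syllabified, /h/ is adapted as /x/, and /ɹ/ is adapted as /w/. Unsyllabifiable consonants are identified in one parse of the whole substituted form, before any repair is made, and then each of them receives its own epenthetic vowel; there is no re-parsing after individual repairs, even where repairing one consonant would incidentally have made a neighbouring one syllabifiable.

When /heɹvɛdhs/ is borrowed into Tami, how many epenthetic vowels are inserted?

After substitution the input is /xewvɛdxs/.
The unsyllabifiable consonants are /x/, /s/; each receives one epenthetic vowel.

2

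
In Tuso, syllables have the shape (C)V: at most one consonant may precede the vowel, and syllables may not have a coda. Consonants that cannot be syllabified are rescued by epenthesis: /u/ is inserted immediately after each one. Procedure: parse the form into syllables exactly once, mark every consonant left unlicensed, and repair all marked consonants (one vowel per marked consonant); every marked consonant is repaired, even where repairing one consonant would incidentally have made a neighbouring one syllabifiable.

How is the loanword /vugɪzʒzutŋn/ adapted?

vugɪzuʒuzutuŋunu

Under (C)V, the unsyllabifiable consonants are /z/, /ʒ/, /t/, /ŋ/, /n/ (no codas are permitted; onsets are limited to one consonant).
Each unlicensed consonant becomes the onset of a new syllable: /z/ → /zu/, /ʒ/ → /ʒu/, /t/ → /tu/, /ŋ/ → /ŋu/, /n/ → /nu/.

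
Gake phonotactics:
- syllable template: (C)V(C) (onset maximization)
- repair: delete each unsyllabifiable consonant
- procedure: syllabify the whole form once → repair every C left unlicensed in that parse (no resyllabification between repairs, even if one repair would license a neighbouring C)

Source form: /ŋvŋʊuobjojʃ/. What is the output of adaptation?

ŋʊuobjoj

Under (C)V(C), the unsyllabifiable consonants are /ŋ/, /v/, /ʃ/ (at most one coda consonant is licensed; onsets are limited to one consonant).
Deleting the stranded consonants removes /ŋ/, /v/, /ʃ/.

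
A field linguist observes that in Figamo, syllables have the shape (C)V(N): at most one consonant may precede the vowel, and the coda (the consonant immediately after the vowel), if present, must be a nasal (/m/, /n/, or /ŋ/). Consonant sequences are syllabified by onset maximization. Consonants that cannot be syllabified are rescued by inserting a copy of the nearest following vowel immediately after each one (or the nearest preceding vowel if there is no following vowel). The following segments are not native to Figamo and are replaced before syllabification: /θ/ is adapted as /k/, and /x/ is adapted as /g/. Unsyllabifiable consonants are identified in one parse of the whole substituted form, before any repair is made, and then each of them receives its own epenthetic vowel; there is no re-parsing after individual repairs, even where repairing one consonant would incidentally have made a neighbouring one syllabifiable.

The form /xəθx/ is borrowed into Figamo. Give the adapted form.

gəkəgə

Substitution: /x/ → /g/, /θ/ → /k/, giving /gəkg/.
Under (C)V(N), the unsyllabifiable consonants are /k/, /g/ (only a nasal (/m/, /n/, or /ŋ/) is licensed in coda position; onsets are limited to one consonant).
Inserting the epenthetic vowel yields /k/ → /kə/, /g/ → /gə/.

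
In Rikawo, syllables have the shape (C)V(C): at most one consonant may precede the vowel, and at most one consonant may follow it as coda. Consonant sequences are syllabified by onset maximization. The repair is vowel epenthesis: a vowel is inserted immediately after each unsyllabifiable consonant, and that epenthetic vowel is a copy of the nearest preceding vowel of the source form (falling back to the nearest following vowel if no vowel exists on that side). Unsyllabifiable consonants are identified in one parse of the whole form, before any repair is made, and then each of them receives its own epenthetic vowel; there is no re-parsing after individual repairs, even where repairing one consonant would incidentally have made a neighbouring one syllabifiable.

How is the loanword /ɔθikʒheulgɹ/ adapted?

Syllabifying with onset maximization leaves /ʒ/, /g/, /ɹ/ stranded (at most one coda consonant is licensed; onsets are limited to one consonant).
Each unlicensed consonant becomes the onset of a new syllable: /ʒ/ → /ʒi/, /g/ → /gu/, /ɹ/ → /ɹu/.

ɔθikʒiheulguɹu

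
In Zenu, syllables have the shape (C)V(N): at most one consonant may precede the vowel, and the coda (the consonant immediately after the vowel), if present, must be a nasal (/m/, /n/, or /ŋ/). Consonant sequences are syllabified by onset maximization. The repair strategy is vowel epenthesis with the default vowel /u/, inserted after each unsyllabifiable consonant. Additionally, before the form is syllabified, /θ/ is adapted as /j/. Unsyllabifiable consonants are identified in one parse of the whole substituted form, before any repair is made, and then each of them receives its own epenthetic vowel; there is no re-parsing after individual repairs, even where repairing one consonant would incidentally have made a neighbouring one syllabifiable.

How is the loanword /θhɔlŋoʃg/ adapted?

Substitution: /θ/ → /j/, giving /jhɔlŋoʃg/.
Syllabifying with onset maximization leaves /j/, /l/, /ʃ/, /g/ stranded (only a nasal (/m/, /n/, or /ŋ/) is licensed in coda position; onsets are limited to one consonant).
Each unlicensed consonant becomes the onset of a new syllable: /j/ → /ju/, /l/ → /lu/, /ʃ/ → /ʃu/, /g/ → /gu/.

juhɔluŋoʃugu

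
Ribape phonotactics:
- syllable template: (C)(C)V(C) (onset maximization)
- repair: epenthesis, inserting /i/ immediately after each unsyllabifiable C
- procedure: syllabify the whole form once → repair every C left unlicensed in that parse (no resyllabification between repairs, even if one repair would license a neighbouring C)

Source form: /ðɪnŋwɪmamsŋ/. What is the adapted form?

ðɪnŋwɪmamsiŋi

The consonants /s/, /ŋ/ cannot be parsed into a legal (C)(C)V(C) syllable (at most one coda consonant is licensed; onsets may contain at most 2 consonants).
Inserting the epenthetic vowel yields /s/ → /si/, /ŋ/ → /ŋi/.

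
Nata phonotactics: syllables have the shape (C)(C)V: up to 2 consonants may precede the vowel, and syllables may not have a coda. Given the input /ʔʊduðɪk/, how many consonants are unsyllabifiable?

Under (C)(C)V, the unsyllabifiable consonants are /k/ (no codas are permitted; onsets may contain at most 2 consonants).

1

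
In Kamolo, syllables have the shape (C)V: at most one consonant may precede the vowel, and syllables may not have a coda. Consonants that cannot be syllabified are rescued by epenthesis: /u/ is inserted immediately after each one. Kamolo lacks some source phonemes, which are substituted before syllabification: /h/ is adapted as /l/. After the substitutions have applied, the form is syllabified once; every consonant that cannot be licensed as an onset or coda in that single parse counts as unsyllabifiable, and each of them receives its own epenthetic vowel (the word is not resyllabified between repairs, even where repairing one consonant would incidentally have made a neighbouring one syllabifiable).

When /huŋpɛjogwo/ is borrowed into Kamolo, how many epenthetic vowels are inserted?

After substitution the input is /luŋpɛjogwo/.
The unsyllabifiable consonants are /ŋ/, /g/; each receives one epenthetic vowel.

2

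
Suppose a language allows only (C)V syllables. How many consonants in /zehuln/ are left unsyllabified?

The consonants /l/, /n/ cannot be parsed into a legal (C)V syllable (no codas are permitted; onsets are limited to one consonant).

2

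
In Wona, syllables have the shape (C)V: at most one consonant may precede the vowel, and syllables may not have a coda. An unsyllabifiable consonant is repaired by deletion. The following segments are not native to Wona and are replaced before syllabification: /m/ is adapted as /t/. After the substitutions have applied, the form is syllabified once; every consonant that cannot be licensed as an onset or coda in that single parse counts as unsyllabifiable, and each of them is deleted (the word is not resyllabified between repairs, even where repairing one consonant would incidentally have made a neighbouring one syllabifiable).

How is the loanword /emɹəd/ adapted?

eɹə

Substitution: /m/ → /t/, giving /etɹəd/.
Under (C)V, the unsyllabifiable consonants are /t/, /d/ (no codas are permitted; onsets are limited to one consonant).
Each unlicensed consonant is deleted: /t/, /d/.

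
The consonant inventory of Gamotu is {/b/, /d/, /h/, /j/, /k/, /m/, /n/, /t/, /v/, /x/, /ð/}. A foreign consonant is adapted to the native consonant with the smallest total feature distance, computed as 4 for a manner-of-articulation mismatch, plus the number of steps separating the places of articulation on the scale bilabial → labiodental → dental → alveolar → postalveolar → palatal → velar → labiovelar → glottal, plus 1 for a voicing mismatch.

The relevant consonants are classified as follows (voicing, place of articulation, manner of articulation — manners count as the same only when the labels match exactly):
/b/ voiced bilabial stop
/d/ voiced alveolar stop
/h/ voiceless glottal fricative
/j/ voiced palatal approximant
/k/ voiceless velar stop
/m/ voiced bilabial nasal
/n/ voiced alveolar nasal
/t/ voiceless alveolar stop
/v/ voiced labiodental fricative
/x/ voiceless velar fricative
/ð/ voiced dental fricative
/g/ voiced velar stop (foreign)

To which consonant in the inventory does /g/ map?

/k/ is closest: same manner (stop), place distance 0 (velar→velar), voicing differs (+1); total 1. Next closest is /d/ at distance 3.

k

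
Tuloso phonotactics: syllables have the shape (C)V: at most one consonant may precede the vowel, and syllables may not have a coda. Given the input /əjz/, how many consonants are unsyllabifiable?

2

Syllabifying with onset maximization leaves /j/, /z/ stranded (no codas are permitted; onsets are limited to one consonant).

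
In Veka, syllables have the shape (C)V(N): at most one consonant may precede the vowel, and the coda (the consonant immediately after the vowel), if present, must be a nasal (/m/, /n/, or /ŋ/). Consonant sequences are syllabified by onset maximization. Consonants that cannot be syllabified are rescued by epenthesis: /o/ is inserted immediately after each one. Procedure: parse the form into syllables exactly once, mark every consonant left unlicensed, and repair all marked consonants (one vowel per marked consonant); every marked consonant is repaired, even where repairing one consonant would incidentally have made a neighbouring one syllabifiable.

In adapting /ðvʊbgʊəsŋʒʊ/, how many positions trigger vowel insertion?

The unsyllabifiable consonants are /ð/, /b/, /s/, /ŋ/; each receives one epenthetic vowel.

4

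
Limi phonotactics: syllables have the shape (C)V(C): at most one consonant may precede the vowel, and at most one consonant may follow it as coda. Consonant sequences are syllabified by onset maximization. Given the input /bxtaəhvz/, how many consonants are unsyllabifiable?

4

The consonants /b/, /x/, /v/, /z/ cannot be parsed into a legal (C)V(C) syllable (at most one coda consonant is licensed; onsets are limited to one consonant).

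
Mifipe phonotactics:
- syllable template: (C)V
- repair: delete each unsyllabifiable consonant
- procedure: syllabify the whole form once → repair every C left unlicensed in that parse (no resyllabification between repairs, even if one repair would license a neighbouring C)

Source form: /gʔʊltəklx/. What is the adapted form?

ʔʊtə

Syllabifying with onset maximization leaves /g/, /l/, /k/, /l/, /x/ stranded (no codas are permitted; onsets are limited to one consonant).
Each unlicensed consonant is deleted: /g/, /l/, /k/, /l/, /x/.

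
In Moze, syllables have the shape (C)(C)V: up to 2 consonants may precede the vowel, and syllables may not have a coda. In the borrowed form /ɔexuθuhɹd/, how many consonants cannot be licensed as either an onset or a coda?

The consonants /h/, /ɹ/, /d/ cannot be parsed into a legal (C)(C)V syllable (no codas are permitted; onsets may contain at most 2 consonants).

3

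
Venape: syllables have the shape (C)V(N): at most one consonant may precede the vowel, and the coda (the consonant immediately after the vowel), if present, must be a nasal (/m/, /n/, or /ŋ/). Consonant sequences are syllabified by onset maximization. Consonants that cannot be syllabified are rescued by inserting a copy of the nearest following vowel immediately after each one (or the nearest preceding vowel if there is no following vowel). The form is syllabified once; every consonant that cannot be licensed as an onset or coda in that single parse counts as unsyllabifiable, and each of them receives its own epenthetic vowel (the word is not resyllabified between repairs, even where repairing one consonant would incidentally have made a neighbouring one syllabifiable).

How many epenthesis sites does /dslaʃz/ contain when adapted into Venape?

4

The unsyllabifiable consonants are /d/, /s/, /ʃ/, /z/; each receives one epenthetic vowel.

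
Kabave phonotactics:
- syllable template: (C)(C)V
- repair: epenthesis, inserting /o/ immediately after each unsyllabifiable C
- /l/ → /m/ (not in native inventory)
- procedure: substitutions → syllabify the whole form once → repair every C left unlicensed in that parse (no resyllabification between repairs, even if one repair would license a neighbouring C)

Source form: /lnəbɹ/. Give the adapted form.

Substitution: /l/ → /m/, giving /mnəbɹ/.
Under (C)(C)V, the unsyllabifiable consonants are /b/, /ɹ/ (no codas are permitted; onsets may contain at most 2 consonants).
Inserting the epenthetic vowel yields /b/ → /bo/, /ɹ/ → /ɹo/.

mnəboɹo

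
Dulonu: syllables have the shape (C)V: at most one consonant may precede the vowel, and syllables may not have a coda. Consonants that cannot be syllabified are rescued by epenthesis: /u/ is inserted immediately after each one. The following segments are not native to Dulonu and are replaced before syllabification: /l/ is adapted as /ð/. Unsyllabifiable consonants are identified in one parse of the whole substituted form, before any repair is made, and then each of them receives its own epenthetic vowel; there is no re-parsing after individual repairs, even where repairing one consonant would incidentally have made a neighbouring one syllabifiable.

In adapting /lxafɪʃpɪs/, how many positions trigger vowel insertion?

3

After substitution the input is /ðxafɪʃpɪs/.
The unsyllabifiable consonants are /ð/, /ʃ/, /s/; each receives one epenthetic vowel.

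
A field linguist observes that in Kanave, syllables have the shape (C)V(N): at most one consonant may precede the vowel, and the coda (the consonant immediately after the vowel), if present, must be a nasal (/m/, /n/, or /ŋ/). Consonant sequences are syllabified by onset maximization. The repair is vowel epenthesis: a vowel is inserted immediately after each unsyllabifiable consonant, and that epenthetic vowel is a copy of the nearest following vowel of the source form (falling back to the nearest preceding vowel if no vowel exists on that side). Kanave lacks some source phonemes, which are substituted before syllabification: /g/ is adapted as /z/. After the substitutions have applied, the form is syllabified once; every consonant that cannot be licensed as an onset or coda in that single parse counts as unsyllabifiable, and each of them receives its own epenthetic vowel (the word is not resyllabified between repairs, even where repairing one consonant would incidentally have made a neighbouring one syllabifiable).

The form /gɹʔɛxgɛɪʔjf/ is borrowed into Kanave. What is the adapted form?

zɛɹɛʔɛxɛzɛɪʔɪjɪfɪ

Substitution: /g/ → /z/, giving /zɹʔɛxzɛɪʔjf/.
Under (C)V(N), the unsyllabifiable consonants are /z/, /ɹ/, /x/, /ʔ/, /j/, /f/ (only a nasal (/m/, /n/, or /ŋ/) is licensed in coda position; onsets are limited to one consonant).
Inserting the epenthetic vowel yields /z/ → /zɛ/, /ɹ/ → /ɹɛ/, /x/ → /xɛ/, /ʔ/ → /ʔɪ/, /j/ → /jɪ/, /f/ → /fɪ/.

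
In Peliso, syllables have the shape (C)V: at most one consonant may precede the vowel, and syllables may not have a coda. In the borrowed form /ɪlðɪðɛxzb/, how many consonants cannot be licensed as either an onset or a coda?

4

Under (C)V, the unsyllabifiable consonants are /l/, /x/, /z/, /b/ (no codas are permitted; onsets are limited to one consonant).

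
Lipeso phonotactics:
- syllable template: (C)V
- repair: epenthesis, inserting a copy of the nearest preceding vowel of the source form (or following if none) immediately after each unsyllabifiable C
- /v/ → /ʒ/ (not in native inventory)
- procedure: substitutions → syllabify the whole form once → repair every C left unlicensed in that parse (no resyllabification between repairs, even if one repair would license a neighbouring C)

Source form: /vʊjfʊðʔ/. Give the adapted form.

Substitution: /v/ → /ʒ/, giving /ʒʊjfʊðʔ/.
Under (C)V, the unsyllabifiable consonants are /j/, /ð/, /ʔ/ (no codas are permitted; onsets are limited to one consonant).
Epenthesis after each stranded consonant: /j/ → /jʊ/, /ð/ → /ðʊ/, /ʔ/ → /ʔʊ/.

ʒʊjʊfʊðʊʔʊ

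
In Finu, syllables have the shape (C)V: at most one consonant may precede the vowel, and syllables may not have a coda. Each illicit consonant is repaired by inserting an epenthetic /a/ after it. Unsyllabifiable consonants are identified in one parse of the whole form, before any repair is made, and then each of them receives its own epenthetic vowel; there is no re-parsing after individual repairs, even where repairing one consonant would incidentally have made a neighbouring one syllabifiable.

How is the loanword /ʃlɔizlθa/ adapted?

ʃalɔizalaθa

Under (C)V, the unsyllabifiable consonants are /ʃ/, /z/, /l/ (no codas are permitted; onsets are limited to one consonant).
Inserting the epenthetic vowel yields /ʃ/ → /ʃa/, /z/ → /za/, /l/ → /la/.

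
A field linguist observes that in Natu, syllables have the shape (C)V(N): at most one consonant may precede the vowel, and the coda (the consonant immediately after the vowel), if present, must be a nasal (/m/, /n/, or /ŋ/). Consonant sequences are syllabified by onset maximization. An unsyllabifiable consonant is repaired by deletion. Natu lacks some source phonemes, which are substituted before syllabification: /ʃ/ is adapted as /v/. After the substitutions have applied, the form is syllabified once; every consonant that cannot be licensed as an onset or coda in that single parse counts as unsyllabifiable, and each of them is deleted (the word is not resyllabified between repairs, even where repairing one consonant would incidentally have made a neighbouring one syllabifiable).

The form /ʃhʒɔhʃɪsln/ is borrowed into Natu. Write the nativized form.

Substitution: /ʃ/ → /v/, giving /vhʒɔhvɪsln/.
The consonants /v/, /h/, /h/, /s/, /l/, /n/ cannot be parsed into a legal (C)V(N) syllable (only a nasal (/m/, /n/, or /ŋ/) is licensed in coda position; onsets are limited to one consonant).
Deleting the stranded consonants removes /v/, /h/, /h/, /s/, /l/, /n/.

ʒɔvɪ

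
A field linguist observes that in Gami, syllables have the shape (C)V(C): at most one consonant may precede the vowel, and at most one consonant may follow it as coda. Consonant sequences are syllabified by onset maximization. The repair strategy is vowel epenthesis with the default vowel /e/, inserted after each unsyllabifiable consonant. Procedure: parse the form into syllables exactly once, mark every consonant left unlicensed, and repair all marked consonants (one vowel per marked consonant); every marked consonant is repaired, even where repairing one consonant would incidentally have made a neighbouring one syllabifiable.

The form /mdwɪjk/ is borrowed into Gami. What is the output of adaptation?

Syllabifying with onset maximization leaves /m/, /d/, /k/ stranded (at most one coda consonant is licensed; onsets are limited to one consonant).
Epenthesis after each stranded consonant: /m/ → /me/, /d/ → /de/, /k/ → /ke/.

medewɪjke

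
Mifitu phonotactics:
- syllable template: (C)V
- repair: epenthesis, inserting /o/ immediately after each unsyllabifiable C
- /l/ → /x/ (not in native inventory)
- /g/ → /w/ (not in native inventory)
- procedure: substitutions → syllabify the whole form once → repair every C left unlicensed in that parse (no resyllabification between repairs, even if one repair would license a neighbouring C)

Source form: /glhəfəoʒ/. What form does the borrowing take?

Substitution: /g/ → /w/, /l/ → /x/, giving /wxhəfəoʒ/.
Under (C)V, the unsyllabifiable consonants are /w/, /x/, /ʒ/ (no codas are permitted; onsets are limited to one consonant).
Each unlicensed consonant becomes the onset of a new syllable: /w/ → /wo/, /x/ → /xo/, /ʒ/ → /ʒo/.

woxohəfəoʒo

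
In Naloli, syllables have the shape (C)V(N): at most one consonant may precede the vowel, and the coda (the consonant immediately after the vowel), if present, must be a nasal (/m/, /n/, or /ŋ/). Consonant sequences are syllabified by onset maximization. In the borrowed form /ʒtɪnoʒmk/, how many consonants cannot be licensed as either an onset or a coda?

4

Under (C)V(N), the unsyllabifiable consonants are /ʒ/, /ʒ/, /m/, /k/ (only a nasal (/m/, /n/, or /ŋ/) is licensed in coda position; onsets are limited to one consonant).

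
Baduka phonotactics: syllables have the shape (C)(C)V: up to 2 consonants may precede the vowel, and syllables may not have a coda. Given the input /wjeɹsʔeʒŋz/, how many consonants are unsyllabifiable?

The consonants /ɹ/, /ʒ/, /ŋ/, /z/ cannot be parsed into a legal (C)(C)V syllable (no codas are permitted; onsets may contain at most 2 consonants).

4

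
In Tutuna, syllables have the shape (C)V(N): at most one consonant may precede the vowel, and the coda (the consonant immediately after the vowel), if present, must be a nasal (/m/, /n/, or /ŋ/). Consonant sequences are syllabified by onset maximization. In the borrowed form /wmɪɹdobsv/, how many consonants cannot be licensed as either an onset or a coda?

5

Under (C)V(N), the unsyllabifiable consonants are /w/, /ɹ/, /b/, /s/, /v/ (only a nasal (/m/, /n/, or /ŋ/) is licensed in coda position; onsets are limited to one consonant).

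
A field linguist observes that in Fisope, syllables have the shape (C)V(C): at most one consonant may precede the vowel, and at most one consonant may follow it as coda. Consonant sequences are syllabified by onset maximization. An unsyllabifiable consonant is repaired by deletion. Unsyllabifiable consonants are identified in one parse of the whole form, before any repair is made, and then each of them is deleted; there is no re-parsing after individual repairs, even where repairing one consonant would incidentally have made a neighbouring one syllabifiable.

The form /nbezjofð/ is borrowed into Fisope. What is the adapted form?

bezjof

Syllabifying with onset maximization leaves /n/, /ð/ stranded (at most one coda consonant is licensed; onsets are limited to one consonant).
Deleting the stranded consonants removes /n/, /ð/.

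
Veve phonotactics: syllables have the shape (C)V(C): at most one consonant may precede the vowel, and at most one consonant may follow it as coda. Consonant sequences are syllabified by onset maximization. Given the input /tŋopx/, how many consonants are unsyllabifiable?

Under (C)V(C), the unsyllabifiable consonants are /t/, /x/ (at most one coda consonant is licensed; onsets are limited to one consonant).

2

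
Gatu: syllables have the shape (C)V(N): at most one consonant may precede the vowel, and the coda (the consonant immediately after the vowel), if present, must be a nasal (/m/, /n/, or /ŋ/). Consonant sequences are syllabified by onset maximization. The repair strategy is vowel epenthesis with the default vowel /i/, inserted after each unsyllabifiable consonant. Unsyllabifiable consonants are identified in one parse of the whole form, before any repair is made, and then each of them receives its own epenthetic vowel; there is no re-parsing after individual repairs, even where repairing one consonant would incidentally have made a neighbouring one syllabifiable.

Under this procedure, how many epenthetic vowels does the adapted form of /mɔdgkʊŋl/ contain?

3

The unsyllabifiable consonants are /d/, /g/, /l/; each receives one epenthetic vowel.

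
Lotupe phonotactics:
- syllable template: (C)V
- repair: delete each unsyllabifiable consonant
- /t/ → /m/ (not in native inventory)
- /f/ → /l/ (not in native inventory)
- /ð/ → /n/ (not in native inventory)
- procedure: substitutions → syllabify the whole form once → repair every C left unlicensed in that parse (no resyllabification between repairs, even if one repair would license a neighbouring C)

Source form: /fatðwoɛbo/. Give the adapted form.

lawoɛbo

Substitution: /f/ → /l/, /t/ → /m/, /ð/ → /n/, giving /lamnwoɛbo/.
Syllabifying with onset maximization leaves /m/, /n/ stranded (no codas are permitted; onsets are limited to one consonant).
Each unlicensed consonant is deleted: /m/, /n/.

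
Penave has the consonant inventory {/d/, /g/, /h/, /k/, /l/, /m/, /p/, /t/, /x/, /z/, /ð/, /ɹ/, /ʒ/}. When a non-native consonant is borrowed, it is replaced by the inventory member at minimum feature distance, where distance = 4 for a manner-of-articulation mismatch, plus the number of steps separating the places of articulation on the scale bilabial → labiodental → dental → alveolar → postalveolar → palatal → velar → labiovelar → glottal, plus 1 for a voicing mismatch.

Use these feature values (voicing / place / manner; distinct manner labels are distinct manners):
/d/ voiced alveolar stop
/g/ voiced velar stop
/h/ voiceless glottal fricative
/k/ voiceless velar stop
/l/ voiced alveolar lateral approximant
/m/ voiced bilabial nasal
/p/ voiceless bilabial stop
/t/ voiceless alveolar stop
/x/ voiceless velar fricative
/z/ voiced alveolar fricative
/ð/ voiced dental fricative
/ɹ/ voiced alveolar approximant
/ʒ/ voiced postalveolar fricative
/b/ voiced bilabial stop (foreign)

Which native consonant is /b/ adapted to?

/p/ is closest: same manner (stop), place distance 0 (bilabial→bilabial), voicing differs (+1); total 1. Next closest is /d/ at distance 3.

p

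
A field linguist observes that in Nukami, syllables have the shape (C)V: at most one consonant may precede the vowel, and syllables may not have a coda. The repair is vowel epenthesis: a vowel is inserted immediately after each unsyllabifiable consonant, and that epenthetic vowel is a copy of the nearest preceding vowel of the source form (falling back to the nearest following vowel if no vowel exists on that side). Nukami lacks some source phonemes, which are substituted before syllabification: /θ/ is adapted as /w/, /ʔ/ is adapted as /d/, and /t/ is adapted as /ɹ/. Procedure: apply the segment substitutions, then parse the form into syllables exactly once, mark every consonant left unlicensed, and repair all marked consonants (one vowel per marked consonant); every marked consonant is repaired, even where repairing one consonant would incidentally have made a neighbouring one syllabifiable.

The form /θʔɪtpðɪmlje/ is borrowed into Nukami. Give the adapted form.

wɪdɪɹɪpɪðɪmɪlɪje

Substitution: /θ/ → /w/, /ʔ/ → /d/, /t/ → /ɹ/, giving /wdɪɹpðɪmlje/.
Syllabifying with onset maximization leaves /w/, /ɹ/, /p/, /m/, /l/ stranded (no codas are permitted; onsets are limited to one consonant).
Epenthesis after each stranded consonant: /w/ → /wɪ/, /ɹ/ → /ɹɪ/, /p/ → /pɪ/, /m/ → /mɪ/, /l/ → /lɪ/.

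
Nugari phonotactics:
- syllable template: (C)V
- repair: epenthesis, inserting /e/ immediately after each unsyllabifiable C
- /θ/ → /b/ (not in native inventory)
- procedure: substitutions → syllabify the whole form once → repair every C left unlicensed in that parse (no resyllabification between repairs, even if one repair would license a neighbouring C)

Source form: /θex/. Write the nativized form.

bexe

Substitution: /θ/ → /b/, giving /bex/.
The consonants /x/ cannot be parsed into a legal (C)V syllable (no codas are permitted; onsets are limited to one consonant).
Each unlicensed consonant becomes the onset of a new syllable: /x/ → /xe/.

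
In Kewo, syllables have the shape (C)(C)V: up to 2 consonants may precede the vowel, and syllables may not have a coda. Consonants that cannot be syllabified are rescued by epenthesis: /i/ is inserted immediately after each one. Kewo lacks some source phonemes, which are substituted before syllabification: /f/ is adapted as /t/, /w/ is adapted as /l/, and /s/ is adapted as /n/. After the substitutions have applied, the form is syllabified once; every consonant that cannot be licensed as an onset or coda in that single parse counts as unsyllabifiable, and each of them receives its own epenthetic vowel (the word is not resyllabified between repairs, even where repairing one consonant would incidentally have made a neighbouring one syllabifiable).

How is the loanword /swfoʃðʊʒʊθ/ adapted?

niltoʃðʊʒʊθi

Substitution: /s/ → /n/, /w/ → /l/, /f/ → /t/, giving /nltoʃðʊʒʊθ/.
Under (C)(C)V, the unsyllabifiable consonants are /n/, /θ/ (no codas are permitted; onsets may contain at most 2 consonants).
Inserting the epenthetic vowel yields /n/ → /ni/, /θ/ → /θi/.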